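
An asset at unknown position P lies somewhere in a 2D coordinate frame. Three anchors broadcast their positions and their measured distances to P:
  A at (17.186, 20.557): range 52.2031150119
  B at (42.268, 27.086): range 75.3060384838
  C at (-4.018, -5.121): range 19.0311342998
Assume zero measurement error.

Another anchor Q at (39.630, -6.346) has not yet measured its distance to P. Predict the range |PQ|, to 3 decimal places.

58.912

eq1: (x − 17.186)² + (y − 20.557)² = 52.2031150119²
eq2: (x − 42.268)² + (y − 27.086)² = 75.3060384838²
eq3: (x + 4.018)² + (y + 5.121)² = 19.0311342998²
eq2−eq1, eq2−eq3 (x²,y² cancel):
  -50.164·x − 13.058·y = 1143.547840
  -92.572·x − 64.414·y = 2830.949104
det = -50.164·-64.414 − -13.058·-92.572 = 2022.458720
x = (1143.547840·-64.414 − -13.058·2830.949104) / 2022.458720 = -18.143242
y = (-50.164·2830.949104 − 1143.547840·-92.572) / 2022.458720 = -17.874887
|P − Q| = √((-18.143242 − 39.630)² + (-17.874887 − -6.346)²) = 58.912330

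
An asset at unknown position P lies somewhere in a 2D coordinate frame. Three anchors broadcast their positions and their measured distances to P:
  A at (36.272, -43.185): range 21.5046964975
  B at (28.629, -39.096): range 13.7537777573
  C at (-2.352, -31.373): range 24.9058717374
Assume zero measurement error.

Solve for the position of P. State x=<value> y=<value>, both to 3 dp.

eq1: (x − 36.272)² + (y + 43.185)² = 21.5046964975²
eq2: (x − 28.629)² + (y + 39.096)² = 13.7537777573²
eq3: (x + 2.352)² + (y + 31.373)² = 24.9058717374²
eq3−eq1, eq3−eq2 (x²,y² cancel):
  77.248·x − 23.624·y = 2348.655652
  61.962·x − 15.446·y = 1789.455868
det = 77.248·-15.446 − -23.624·61.962 = 270.617680
x = (2348.655652·-15.446 − -23.624·1789.455868) / 270.617680 = 22.159566
y = (77.248·1789.455868 − 2348.655652·61.962) / 270.617680 = -26.958751

x=22.160 y=-26.959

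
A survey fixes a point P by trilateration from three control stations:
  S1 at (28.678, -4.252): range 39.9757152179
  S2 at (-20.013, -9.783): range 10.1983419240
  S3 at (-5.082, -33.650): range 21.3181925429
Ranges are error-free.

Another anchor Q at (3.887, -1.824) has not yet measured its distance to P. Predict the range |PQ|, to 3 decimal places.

eq1: (x − 28.678)² + (y + 4.252)² = 39.9757152179²
eq2: (x + 20.013)² + (y + 9.783)² = 10.1983419240²
eq3: (x + 5.082)² + (y + 33.650)² = 21.3181925429²
eq3−eq1, eq3−eq2 (x²,y² cancel):
  67.520·x + 58.796·y = -1461.234510
  -29.862·x + 47.734·y = -311.462811
det = 67.520·47.734 − 58.796·-29.862 = 4978.765832
x = (-1461.234510·47.734 − 58.796·-311.462811) / 4978.765832 = -10.331436
y = (67.520·-311.462811 − -1461.234510·-29.862) / 4978.765832 = -12.988230
|P − Q| = √((-10.331436 − 3.887)² + (-12.988230 − -1.824)²) = 18.077720

18.078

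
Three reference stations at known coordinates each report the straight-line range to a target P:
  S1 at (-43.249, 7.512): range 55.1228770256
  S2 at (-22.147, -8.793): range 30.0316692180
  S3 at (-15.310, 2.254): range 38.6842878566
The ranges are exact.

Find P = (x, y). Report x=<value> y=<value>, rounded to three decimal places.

x=-9.371 y=-35.972

eq1: (x + 43.249)² + (y − 7.512)² = 55.1228770256²
eq2: (x + 22.147)² + (y + 8.793)² = 30.0316692180²
eq3: (x + 15.310)² + (y − 2.254)² = 38.6842878566²
eq2−eq1, eq2−eq3 (x²,y² cancel):
  -42.204·x + 32.610·y = -777.530729
  13.674·x + 22.094·y = -922.902813
det = -42.204·22.094 − 32.610·13.674 = -1378.364316
x = (-777.530729·22.094 − 32.610·-922.902813) / -1378.364316 = -9.371323
y = (-42.204·-922.902813 − -777.530729·13.674) / -1378.364316 = -35.971727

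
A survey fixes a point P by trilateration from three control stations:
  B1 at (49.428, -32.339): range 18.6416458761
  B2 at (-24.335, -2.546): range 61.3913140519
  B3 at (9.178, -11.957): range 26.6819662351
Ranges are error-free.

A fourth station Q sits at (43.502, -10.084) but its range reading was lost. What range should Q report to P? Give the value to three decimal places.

eq1: (x − 49.428)² + (y + 32.339)² = 18.6416458761²
eq2: (x + 24.335)² + (y + 2.546)² = 61.3913140519²
eq3: (x − 9.178)² + (y + 11.957)² = 26.6819662351²
eq3−eq1, eq3−eq2 (x²,y² cancel):
  80.500·x − 40.764·y = 3626.148933
  -67.026·x + 18.822·y = -2685.497311
det = 80.500·18.822 − -40.764·-67.026 = -1217.076864
x = (3626.148933·18.822 − -40.764·-2685.497311) / -1217.076864 = 33.868228
y = (80.500·-2685.497311 − 3626.148933·-67.026) / -1217.076864 = -22.072332
|P − Q| = √((33.868228 − 43.502)² + (-22.072332 − -10.084)²) = 15.379521

15.380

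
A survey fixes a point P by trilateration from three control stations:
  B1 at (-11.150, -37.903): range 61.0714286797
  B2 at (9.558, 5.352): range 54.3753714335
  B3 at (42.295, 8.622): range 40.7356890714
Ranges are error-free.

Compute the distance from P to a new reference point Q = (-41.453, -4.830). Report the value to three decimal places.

94.848

eq1: (x + 11.150)² + (y + 37.903)² = 61.0714286797²
eq2: (x − 9.558)² + (y − 5.352)² = 54.3753714335²
eq3: (x − 42.295)² + (y − 8.622)² = 40.7356890714²
eq3−eq1, eq3−eq2 (x²,y² cancel):
  -106.890·x − 93.050·y = -2372.569037
  -65.474·x − 6.540·y = -3040.491295
det = -106.890·-6.540 − -93.050·-65.474 = -5393.295100
x = (-2372.569037·-6.540 − -93.050·-3040.491295) / -5393.295100 = 49.580286
y = (-106.890·-3040.491295 − -2372.569037·-65.474) / -5393.295100 = -31.456934
|P − Q| = √((49.580286 − -41.453)² + (-31.456934 − -4.830)²) = 94.847524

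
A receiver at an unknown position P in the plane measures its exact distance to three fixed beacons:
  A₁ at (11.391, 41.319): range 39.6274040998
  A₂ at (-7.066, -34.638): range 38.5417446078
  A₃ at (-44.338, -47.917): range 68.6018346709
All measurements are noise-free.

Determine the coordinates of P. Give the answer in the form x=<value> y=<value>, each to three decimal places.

x=1.773 y=2.876

eq1: (x − 11.391)² + (y − 41.319)² = 39.6274040998²
eq2: (x + 7.066)² + (y + 34.638)² = 38.5417446078²
eq3: (x + 44.338)² + (y + 47.917)² = 68.6018346709²
eq1−eq3, eq1−eq2 (x²,y² cancel):
  -111.458·x − 178.472·y = -710.998074
  -36.914·x − 151.914·y = -502.430164
det = -111.458·-151.914 − -178.472·-36.914 = 10343.915204
x = (-710.998074·-151.914 − -178.472·-502.430164) / 10343.915204 = 1.773105
y = (-111.458·-502.430164 − -710.998074·-36.914) / 10343.915204 = 2.876481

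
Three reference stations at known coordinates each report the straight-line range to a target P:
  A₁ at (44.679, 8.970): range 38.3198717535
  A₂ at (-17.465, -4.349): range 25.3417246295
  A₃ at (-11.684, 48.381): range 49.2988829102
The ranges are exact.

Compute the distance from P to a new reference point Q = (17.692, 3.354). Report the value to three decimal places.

10.837

eq1: (x − 44.679)² + (y − 8.970)² = 38.3198717535²
eq2: (x + 17.465)² + (y + 4.349)² = 25.3417246295²
eq3: (x + 11.684)² + (y − 48.381)² = 49.2988829102²
eq2−eq1, eq2−eq3 (x²,y² cancel):
  124.288·x + 26.638·y = 926.524351
  11.562·x + 105.460·y = 365.120142
det = 124.288·105.460 − 26.638·11.562 = 12799.423924
x = (926.524351·105.460 − 26.638·365.120142) / 12799.423924 = 6.874152
y = (124.288·365.120142 − 926.524351·11.562) / 12799.423924 = 2.708526
|P − Q| = √((6.874152 − 17.692)² + (2.708526 − 3.354)²) = 10.837088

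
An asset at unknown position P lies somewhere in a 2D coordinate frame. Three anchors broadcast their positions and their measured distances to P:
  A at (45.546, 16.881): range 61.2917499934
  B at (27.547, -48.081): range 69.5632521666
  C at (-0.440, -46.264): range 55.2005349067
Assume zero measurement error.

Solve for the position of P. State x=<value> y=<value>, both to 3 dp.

x=-14.944 y=6.997

eq1: (x − 45.546)² + (y − 16.881)² = 61.2917499934²
eq2: (x − 27.547)² + (y + 48.081)² = 69.5632521666²
eq3: (x + 0.440)² + (y + 46.264)² = 55.2005349067²
eq3−eq2, eq3−eq1 (x²,y² cancel):
  55.974·x − 3.634·y = -861.878524
  91.972·x + 126.290·y = -490.724582
det = 55.974·126.290 − -3.634·91.972 = 7403.182708
x = (-861.878524·126.290 − -3.634·-490.724582) / 7403.182708 = -14.943564
y = (55.974·-490.724582 − -861.878524·91.972) / 7403.182708 = 6.997109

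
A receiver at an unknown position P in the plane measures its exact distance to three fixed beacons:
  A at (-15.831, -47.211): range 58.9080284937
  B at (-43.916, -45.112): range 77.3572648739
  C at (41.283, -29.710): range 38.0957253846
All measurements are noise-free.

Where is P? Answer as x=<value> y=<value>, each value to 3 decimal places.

eq1: (x + 15.831)² + (y + 47.211)² = 58.9080284937²
eq2: (x + 43.916)² + (y + 45.112)² = 77.3572648739²
eq3: (x − 41.283)² + (y + 29.710)² = 38.0957253846²
eq1−eq2, eq1−eq3 (x²,y² cancel):
  -56.170·x + 4.198·y = -1029.782090
  114.228·x + 35.002·y = 2126.342635
det = -56.170·35.002 − 4.198·114.228 = -2445.591484
x = (-1029.782090·35.002 − 4.198·2126.342635) / -2445.591484 = 18.388525
y = (-56.170·2126.342635 − -1029.782090·114.228) / -2445.591484 = 0.738765

x=18.389 y=0.739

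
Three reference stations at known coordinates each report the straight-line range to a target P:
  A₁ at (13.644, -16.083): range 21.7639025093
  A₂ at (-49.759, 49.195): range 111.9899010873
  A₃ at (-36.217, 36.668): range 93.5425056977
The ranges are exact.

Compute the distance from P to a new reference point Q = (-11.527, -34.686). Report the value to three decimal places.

eq1: (x − 13.644)² + (y + 16.083)² = 21.7639025093²
eq2: (x + 49.759)² + (y − 49.195)² = 111.9899010873²
eq3: (x + 36.217)² + (y − 36.668)² = 93.5425056977²
eq3−eq1, eq3−eq2 (x²,y² cancel):
  99.722·x − 105.502·y = 6065.141232
  -27.084·x + 25.054·y = -1551.644780
det = 99.722·25.054 − -105.502·-27.084 = -358.981180
x = (6065.141232·25.054 − -105.502·-1551.644780) / -358.981180 = 32.719206
y = (99.722·-1551.644780 − 6065.141232·-27.084) / -358.981180 = -26.561739
|P − Q| = √((32.719206 − -11.527)² + (-26.561739 − -34.686)²) = 44.985891

44.986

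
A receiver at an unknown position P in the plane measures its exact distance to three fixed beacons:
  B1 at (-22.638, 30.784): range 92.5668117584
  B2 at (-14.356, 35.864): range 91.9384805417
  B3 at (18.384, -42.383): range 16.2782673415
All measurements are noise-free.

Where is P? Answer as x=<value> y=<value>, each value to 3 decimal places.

x=34.656 y=-41.921

eq1: (x + 22.638)² + (y − 30.784)² = 92.5668117584²
eq2: (x + 14.356)² + (y − 35.864)² = 91.9384805417²
eq3: (x − 18.384)² + (y + 42.383)² = 16.2782673415²
eq3−eq2, eq3−eq1 (x²,y² cancel):
  -65.480·x + 156.494·y = -8829.671130
  -82.044·x + 146.334·y = -8977.789096
det = -65.480·146.334 − 156.494·-82.044 = 3257.443416
x = (-8829.671130·146.334 − 156.494·-8977.789096) / 3257.443416 = 34.655715
y = (-65.480·-8977.789096 − -8829.671130·-82.044) / 3257.443416 = -41.921191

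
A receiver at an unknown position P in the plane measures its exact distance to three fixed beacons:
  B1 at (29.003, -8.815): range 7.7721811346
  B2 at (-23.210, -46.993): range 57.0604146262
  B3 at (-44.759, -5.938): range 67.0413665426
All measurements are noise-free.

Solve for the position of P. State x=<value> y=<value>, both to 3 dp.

x=21.992 y=-12.170

eq1: (x − 29.003)² + (y + 8.815)² = 7.7721811346²
eq2: (x + 23.210)² + (y + 46.993)² = 57.0604146262²
eq3: (x + 44.759)² + (y + 5.938)² = 67.0413665426²
eq1−eq2, eq1−eq3 (x²,y² cancel):
  -104.426·x − 76.356·y = -1367.316203
  -147.524·x + 5.754·y = -3314.388337
det = -104.426·5.754 − -76.356·-147.524 = -11865.209748
x = (-1367.316203·5.754 − -76.356·-3314.388337) / -11865.209748 = 21.992108
y = (-104.426·-3314.388337 − -1367.316203·-147.524) / -11865.209748 = -12.169727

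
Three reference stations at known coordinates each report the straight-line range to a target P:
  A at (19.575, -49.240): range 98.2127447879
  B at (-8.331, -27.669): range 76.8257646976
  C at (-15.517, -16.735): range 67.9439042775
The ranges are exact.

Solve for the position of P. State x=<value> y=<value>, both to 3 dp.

eq1: (x − 19.575)² + (y + 49.240)² = 98.2127447879²
eq2: (x + 8.331)² + (y + 27.669)² = 76.8257646976²
eq3: (x + 15.517)² + (y + 16.735)² = 67.9439042775²
eq2−eq3, eq2−eq1 (x²,y² cancel):
  -14.372·x + 21.868·y = 971.682385
  55.812·x − 43.142·y = -1770.766014
det = -14.372·-43.142 − 21.868·55.812 = -600.459992
x = (971.682385·-43.142 − 21.868·-1770.766014) / -600.459992 = 5.324602
y = (-14.372·-1770.766014 − 971.682385·55.812) / -600.459992 = 47.933399

x=5.325 y=47.933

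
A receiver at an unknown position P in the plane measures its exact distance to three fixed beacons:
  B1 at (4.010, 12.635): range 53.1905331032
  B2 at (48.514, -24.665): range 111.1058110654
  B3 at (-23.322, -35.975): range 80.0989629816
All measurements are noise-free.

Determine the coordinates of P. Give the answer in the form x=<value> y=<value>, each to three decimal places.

x=-40.110 y=42.345

eq1: (x − 4.010)² + (y − 12.635)² = 53.1905331032²
eq2: (x − 48.514)² + (y + 24.665)² = 111.1058110654²
eq3: (x + 23.322)² + (y + 35.975)² = 80.0989629816²
eq3−eq2, eq3−eq1 (x²,y² cancel):
  143.672·x + 22.620·y = -4804.803270
  54.664·x + 97.220·y = 1924.218075
det = 143.672·97.220 − 22.620·54.664 = 12731.292160
x = (-4804.803270·97.220 − 22.620·1924.218075) / 12731.292160 = -40.109738
y = (143.672·1924.218075 − -4804.803270·54.664) / 12731.292160 = 42.344957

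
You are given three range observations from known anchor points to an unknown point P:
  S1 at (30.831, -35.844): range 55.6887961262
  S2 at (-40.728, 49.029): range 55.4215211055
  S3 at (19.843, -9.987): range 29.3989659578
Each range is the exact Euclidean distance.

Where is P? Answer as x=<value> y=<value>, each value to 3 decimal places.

eq1: (x − 30.831)² + (y + 35.844)² = 55.6887961262²
eq2: (x + 40.728)² + (y − 49.029)² = 55.4215211055²
eq3: (x − 19.843)² + (y + 9.987)² = 29.3989659578²
eq2−eq1, eq2−eq3 (x²,y² cancel):
  143.118·x − 169.746·y = -1856.966940
  121.142·x − 118.032·y = -1361.882205
det = 143.118·-118.032 − -169.746·121.142 = 3670.866156
x = (-1856.966940·-118.032 − -169.746·-1361.882205) / 3670.866156 = -3.266950
y = (143.118·-1361.882205 − -1856.966940·121.142) / 3670.866156 = 8.185216

x=-3.267 y=8.185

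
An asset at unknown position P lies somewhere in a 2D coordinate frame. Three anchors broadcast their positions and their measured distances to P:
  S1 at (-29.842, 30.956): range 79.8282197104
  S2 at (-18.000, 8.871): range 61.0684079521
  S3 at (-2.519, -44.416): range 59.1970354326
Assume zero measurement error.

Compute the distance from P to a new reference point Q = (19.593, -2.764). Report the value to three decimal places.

eq1: (x + 29.842)² + (y − 30.956)² = 79.8282197104²
eq2: (x + 18.000)² + (y − 8.871)² = 61.0684079521²
eq3: (x + 2.519)² + (y + 44.416)² = 59.1970354326²
eq1−eq2, eq1−eq3 (x²,y² cancel):
  23.684·x − 44.170·y = 1197.069953
  54.646·x − 150.744·y = 2998.563175
det = 23.684·-150.744 − -44.170·54.646 = -1156.507076
x = (1197.069953·-150.744 − -44.170·2998.563175) / -1156.507076 = 41.508244
y = (23.684·2998.563175 − 1197.069953·54.646) / -1156.507076 = -4.844662
|P − Q| = √((41.508244 − 19.593)² + (-4.844662 − -2.764)²) = 22.013793

22.014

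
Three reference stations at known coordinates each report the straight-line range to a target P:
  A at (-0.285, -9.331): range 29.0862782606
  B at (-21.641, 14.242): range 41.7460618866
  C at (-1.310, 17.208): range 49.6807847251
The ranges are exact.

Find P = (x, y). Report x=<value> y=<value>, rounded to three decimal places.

eq1: (x + 0.285)² + (y + 9.331)² = 29.0862782606²
eq2: (x + 21.641)² + (y − 14.242)² = 41.7460618866²
eq3: (x + 1.310)² + (y − 17.208)² = 49.6807847251²
eq3−eq2, eq3−eq1 (x²,y² cancel):
  -40.662·x − 5.932·y = 1098.782769
  2.050·x − 53.078·y = 1411.486210
det = -40.662·-53.078 − -5.932·2.050 = 2170.418236
x = (1098.782769·-53.078 − -5.932·1411.486210) / 2170.418236 = -23.013194
y = (-40.662·1411.486210 − 1098.782769·2.050) / 2170.418236 = -27.481504

x=-23.013 y=-27.482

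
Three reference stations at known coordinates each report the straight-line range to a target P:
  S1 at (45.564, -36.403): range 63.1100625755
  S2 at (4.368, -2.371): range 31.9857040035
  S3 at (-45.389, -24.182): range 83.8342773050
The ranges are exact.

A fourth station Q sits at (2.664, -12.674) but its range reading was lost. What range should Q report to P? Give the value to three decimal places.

eq1: (x − 45.564)² + (y + 36.403)² = 63.1100625755²
eq2: (x − 4.368)² + (y + 2.371)² = 31.9857040035²
eq3: (x + 45.389)² + (y + 24.182)² = 83.8342773050²
eq2−eq1, eq2−eq3 (x²,y² cancel):
  82.392·x − 68.064·y = 416.760702
  -99.514·x − 43.622·y = -3384.871411
det = 82.392·-43.622 − -68.064·-99.514 = -10367.424720
x = (416.760702·-43.622 − -68.064·-3384.871411) / -10367.424720 = 23.975850
y = (82.392·-3384.871411 − 416.760702·-99.514) / -10367.424720 = 22.899882
|P − Q| = √((23.975850 − 2.664)² + (22.899882 − -12.674)²) = 41.469218

41.469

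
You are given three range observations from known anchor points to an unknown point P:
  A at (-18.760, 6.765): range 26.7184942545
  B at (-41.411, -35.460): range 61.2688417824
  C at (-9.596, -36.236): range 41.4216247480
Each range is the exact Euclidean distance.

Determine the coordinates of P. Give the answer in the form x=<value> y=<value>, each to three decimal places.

eq1: (x + 18.760)² + (y − 6.765)² = 26.7184942545²
eq2: (x + 41.411)² + (y + 35.460)² = 61.2688417824²
eq3: (x + 9.596)² + (y + 36.236)² = 41.4216247480²
eq1−eq2, eq1−eq3 (x²,y² cancel):
  -45.302·x − 84.450·y = -465.413342
  18.328·x − 86.002·y = 5.555025
det = -45.302·-86.002 − -84.450·18.328 = 5443.862204
x = (-465.413342·-86.002 − -84.450·5.555025) / 5443.862204 = 7.438763
y = (-45.302·5.555025 − -465.413342·18.328) / 5443.862204 = 1.520693

x=7.439 y=1.521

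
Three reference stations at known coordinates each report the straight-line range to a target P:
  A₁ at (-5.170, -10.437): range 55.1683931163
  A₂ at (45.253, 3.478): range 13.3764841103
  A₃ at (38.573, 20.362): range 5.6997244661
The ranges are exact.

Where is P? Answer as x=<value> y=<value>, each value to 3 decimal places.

x=42.894 y=16.645

eq1: (x + 5.170)² + (y + 10.437)² = 55.1683931163²
eq2: (x − 45.253)² + (y − 3.478)² = 13.3764841103²
eq3: (x − 38.573)² + (y − 20.362)² = 5.6997244661²
eq1−eq2, eq1−eq3 (x²,y² cancel):
  100.846·x + 27.830·y = 4788.891896
  87.486·x + 61.598·y = 4777.892244
det = 100.846·61.598 − 27.830·87.486 = 3777.176528
x = (4788.891896·61.598 − 27.830·4777.892244) / 3777.176528 = 42.893791
y = (100.846·4777.892244 − 4788.891896·87.486) / 3777.176528 = 16.644794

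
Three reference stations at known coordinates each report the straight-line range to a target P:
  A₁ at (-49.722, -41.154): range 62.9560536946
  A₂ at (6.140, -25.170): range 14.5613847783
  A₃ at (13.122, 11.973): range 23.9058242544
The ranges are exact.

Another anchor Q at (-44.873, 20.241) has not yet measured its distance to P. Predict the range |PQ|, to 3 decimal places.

eq1: (x + 49.722)² + (y + 41.154)² = 62.9560536946²
eq2: (x − 6.140)² + (y + 25.170)² = 14.5613847783²
eq3: (x − 13.122)² + (y − 11.973)² = 23.9058242544²
eq3−eq1, eq3−eq2 (x²,y² cancel):
  -125.688·x − 106.254·y = 458.413123
  -13.964·x − 74.286·y = 715.143394
det = -125.688·-74.286 − -106.254·-13.964 = 7853.127912
x = (458.413123·-74.286 − -106.254·715.143394) / 7853.127912 = 5.339677
y = (-125.688·715.143394 − 458.413123·-13.964) / 7853.127912 = -10.630626
|P − Q| = √((5.339677 − -44.873)² + (-10.630626 − 20.241)²) = 58.943789

58.944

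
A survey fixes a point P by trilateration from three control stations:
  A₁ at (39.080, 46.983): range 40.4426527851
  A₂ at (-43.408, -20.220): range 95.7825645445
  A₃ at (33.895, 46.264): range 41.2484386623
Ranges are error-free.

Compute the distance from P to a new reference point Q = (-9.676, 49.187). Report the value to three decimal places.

71.310

eq1: (x − 39.080)² + (y − 46.983)² = 40.4426527851²
eq2: (x + 43.408)² + (y + 20.220)² = 95.7825645445²
eq3: (x − 33.895)² + (y − 46.264)² = 41.2484386623²
eq2−eq3, eq2−eq1 (x²,y² cancel):
  154.606·x + 132.968·y = 8468.991836
  164.976·x + 134.406·y = 8980.237331
det = 154.606·134.406 − 132.968·164.976 = -1156.554732
x = (8468.991836·134.406 − 132.968·8980.237331) / -1156.554732 = 48.247506
y = (154.606·8980.237331 − 8468.991836·164.976) / -1156.554732 = 7.593090
|P − Q| = √((48.247506 − -9.676)² + (7.593090 − 49.187)²) = 71.310489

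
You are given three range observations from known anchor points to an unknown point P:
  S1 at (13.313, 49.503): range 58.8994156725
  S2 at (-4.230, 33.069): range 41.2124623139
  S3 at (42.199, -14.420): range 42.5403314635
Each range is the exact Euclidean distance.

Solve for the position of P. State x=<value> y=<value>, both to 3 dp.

eq1: (x − 13.313)² + (y − 49.503)² = 58.8994156725²
eq2: (x + 4.230)² + (y − 33.069)² = 41.2124623139²
eq3: (x − 42.199)² + (y + 14.420)² = 42.5403314635²
eq2−eq1, eq2−eq3 (x²,y² cancel):
  35.086·x + 32.868·y = -254.342800
  92.858·x − 94.978·y = 766.027589
det = 35.086·-94.978 − 32.868·92.858 = -6384.454852
x = (-254.342800·-94.978 − 32.868·766.027589) / -6384.454852 = 0.159892
y = (35.086·766.027589 − -254.342800·92.858) / -6384.454852 = -7.908993

x=0.160 y=-7.909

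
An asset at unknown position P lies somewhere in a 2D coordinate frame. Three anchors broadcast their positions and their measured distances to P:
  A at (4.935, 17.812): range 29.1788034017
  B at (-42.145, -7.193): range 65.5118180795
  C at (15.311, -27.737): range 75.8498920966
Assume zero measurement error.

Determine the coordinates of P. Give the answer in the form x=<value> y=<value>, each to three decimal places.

x=-3.537 y=45.734

eq1: (x − 4.935)² + (y − 17.812)² = 29.1788034017²
eq2: (x + 42.145)² + (y + 7.193)² = 65.5118180795²
eq3: (x − 15.311)² + (y + 27.737)² = 75.8498920966²
eq2−eq1, eq2−eq3 (x²,y² cancel):
  94.160·x + 50.010·y = 1954.077035
  114.912·x − 41.088·y = -2285.580207
det = 94.160·-41.088 − 50.010·114.912 = -9615.595200
x = (1954.077035·-41.088 − 50.010·-2285.580207) / -9615.595200 = -3.537248
y = (94.160·-2285.580207 − 1954.077035·114.912) / -9615.595200 = 45.733740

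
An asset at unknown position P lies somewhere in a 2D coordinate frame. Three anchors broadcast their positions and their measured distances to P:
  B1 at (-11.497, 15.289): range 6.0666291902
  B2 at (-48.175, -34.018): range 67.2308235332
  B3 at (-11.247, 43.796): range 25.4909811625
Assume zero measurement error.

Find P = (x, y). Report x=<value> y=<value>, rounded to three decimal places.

x=-6.513 y=18.748

eq1: (x + 11.497)² + (y − 15.289)² = 6.0666291902²
eq2: (x + 48.175)² + (y + 34.018)² = 67.2308235332²
eq3: (x + 11.247)² + (y − 43.796)² = 25.4909811625²
eq1−eq3, eq1−eq2 (x²,y² cancel):
  0.500·x + 57.014·y = 1065.663964
  -73.356·x − 98.614·y = -1371.059224
det = 0.500·-98.614 − 57.014·-73.356 = 4133.011984
x = (1065.663964·-98.614 − 57.014·-1371.059224) / 4133.011984 = -6.513365
y = (0.500·-1371.059224 − 1065.663964·-73.356) / 4133.011984 = 18.748389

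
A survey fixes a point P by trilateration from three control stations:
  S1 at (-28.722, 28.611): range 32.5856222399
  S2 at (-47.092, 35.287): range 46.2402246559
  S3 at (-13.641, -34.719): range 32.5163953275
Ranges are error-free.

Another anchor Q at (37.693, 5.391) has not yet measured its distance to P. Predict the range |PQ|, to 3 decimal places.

59.665

eq1: (x + 28.722)² + (y − 28.611)² = 32.5856222399²
eq2: (x + 47.092)² + (y − 35.287)² = 46.2402246559²
eq3: (x + 13.641)² + (y + 34.719)² = 32.5163953275²
eq2−eq1, eq2−eq3 (x²,y² cancel):
  36.740·x − 13.352·y = -742.950629
  66.902·x − 140.012·y = -990.500580
det = 36.740·-140.012 − -13.352·66.902 = -4250.765376
x = (-742.950629·-140.012 − -13.352·-990.500580) / -4250.765376 = -21.360116
y = (36.740·-990.500580 − -742.950629·66.902) / -4250.765376 = -3.132116
|P − Q| = √((-21.360116 − 37.693)² + (-3.132116 − 5.391)²) = 59.665015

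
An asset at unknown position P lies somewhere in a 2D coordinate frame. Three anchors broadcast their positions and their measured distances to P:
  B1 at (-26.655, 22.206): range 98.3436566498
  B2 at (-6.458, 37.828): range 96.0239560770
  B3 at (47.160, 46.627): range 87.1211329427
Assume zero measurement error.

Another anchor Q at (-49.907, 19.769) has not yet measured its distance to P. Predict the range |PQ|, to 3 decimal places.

eq1: (x + 26.655)² + (y − 22.206)² = 98.3436566498²
eq2: (x + 6.458)² + (y − 37.828)² = 96.0239560770²
eq3: (x − 47.160)² + (y − 46.627)² = 87.1211329427²
eq1−eq2, eq1−eq3 (x²,y² cancel):
  40.394·x + 31.244·y = 719.942550
  147.630·x + 48.842·y = 5275.930266
det = 40.394·48.842 − 31.244·147.630 = -2639.627972
x = (719.942550·48.842 − 31.244·5275.930266) / -2639.627972 = 49.127276
y = (40.394·5275.930266 − 719.942550·147.630) / -2639.627972 = -40.471919
|P − Q| = √((49.127276 − -49.907)² + (-40.471919 − 19.769)²) = 115.917022

115.917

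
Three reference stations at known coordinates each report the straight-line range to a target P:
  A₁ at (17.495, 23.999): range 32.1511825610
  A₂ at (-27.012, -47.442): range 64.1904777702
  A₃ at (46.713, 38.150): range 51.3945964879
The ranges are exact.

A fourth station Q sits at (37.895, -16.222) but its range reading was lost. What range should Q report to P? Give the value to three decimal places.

eq1: (x − 17.495)² + (y − 23.999)² = 32.1511825610²
eq2: (x + 27.012)² + (y + 47.442)² = 64.1904777702²
eq3: (x − 46.713)² + (y − 38.150)² = 51.3945964879²
eq2−eq3, eq2−eq1 (x²,y² cancel):
  147.450·x + 171.184·y = 2136.148249
  89.014·x + 142.882·y = 988.354414
det = 147.450·142.882 − 171.184·89.014 = 5830.178324
x = (2136.148249·142.882 − 171.184·988.354414) / 5830.178324 = 23.331477
y = (147.450·988.354414 − 2136.148249·89.014) / 5830.178324 = -7.617990
|P − Q| = √((23.331477 − 37.895)² + (-7.617990 − -16.222)²) = 16.915235

16.915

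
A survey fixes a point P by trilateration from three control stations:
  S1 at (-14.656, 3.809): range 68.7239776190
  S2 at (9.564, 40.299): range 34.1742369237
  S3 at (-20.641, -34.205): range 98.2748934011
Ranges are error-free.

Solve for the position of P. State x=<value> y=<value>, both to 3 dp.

eq1: (x + 14.656)² + (y − 3.809)² = 68.7239776190²
eq2: (x − 9.564)² + (y − 40.299)² = 34.1742369237²
eq3: (x + 20.641)² + (y + 34.205)² = 98.2748934011²
eq2−eq3, eq2−eq1 (x²,y² cancel):
  -60.410·x − 149.008·y = -8609.522795
  -48.440·x − 72.980·y = -5041.279310
det = -60.410·-72.980 − -149.008·-48.440 = -2809.225720
x = (-8609.522795·-72.980 − -149.008·-5041.279310) / -2809.225720 = 43.737309
y = (-60.410·-5041.279310 − -8609.522795·-48.440) / -2809.225720 = 40.047192

x=43.737 y=40.047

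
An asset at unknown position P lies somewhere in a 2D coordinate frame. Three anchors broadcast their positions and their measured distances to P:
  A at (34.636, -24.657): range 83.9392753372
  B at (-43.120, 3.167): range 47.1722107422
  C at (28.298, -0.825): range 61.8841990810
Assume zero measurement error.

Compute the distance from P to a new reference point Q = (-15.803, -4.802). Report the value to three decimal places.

46.820

eq1: (x − 34.636)² + (y + 24.657)² = 83.9392753372²
eq2: (x + 43.120)² + (y − 3.167)² = 47.1722107422²
eq3: (x − 28.298)² + (y + 0.825)² = 61.8841990810²
eq3−eq2, eq3−eq1 (x²,y² cancel):
  -142.836·x + 7.984·y = 2672.343490
  12.676·x − 47.664·y = -2209.985132
det = -142.836·-47.664 − 7.984·12.676 = 6706.929920
x = (2672.343490·-47.664 − 7.984·-2209.985132) / 6706.929920 = -16.360699
y = (-142.836·-2209.985132 − 2672.343490·12.676) / 6706.929920 = 42.014873
|P − Q| = √((-16.360699 − -15.803)² + (42.014873 − -4.802)²) = 46.820195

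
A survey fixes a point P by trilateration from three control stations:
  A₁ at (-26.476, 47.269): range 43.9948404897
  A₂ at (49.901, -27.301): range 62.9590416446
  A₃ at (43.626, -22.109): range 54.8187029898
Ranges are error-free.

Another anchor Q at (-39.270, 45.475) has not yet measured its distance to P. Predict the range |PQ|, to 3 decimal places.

eq1: (x + 26.476)² + (y − 47.269)² = 43.9948404897²
eq2: (x − 49.901)² + (y + 27.301)² = 62.9590416446²
eq3: (x − 43.626)² + (y + 22.109)² = 54.8187029898²
eq1−eq2, eq1−eq3 (x²,y² cancel):
  152.754·x − 149.140·y = -1728.177470
  140.204·x − 138.756·y = -1612.845388
det = 152.754·-138.756 − -149.140·140.204 = -285.509464
x = (-1728.177470·-138.756 − -149.140·-1612.845388) / -285.509464 = 2.608558
y = (152.754·-1612.845388 − -1728.177470·140.204) / -285.509464 = 14.259388
|P − Q| = √((2.608558 − -39.270)² + (14.259388 − 45.475)²) = 52.232443

52.232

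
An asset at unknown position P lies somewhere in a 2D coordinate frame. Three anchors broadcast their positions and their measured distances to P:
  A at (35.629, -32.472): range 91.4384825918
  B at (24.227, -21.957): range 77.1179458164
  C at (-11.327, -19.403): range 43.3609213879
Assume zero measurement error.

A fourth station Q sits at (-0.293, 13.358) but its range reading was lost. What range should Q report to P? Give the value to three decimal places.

eq1: (x − 35.629)² + (y + 32.472)² = 91.4384825918²
eq2: (x − 24.227)² + (y + 21.957)² = 77.1179458164²
eq3: (x + 11.327)² + (y + 19.403)² = 43.3609213879²
eq3−eq1, eq3−eq2 (x²,y² cancel):
  93.912·x − 26.138·y = -4661.747508
  71.108·x − 5.108·y = -3502.728023
det = 93.912·-5.108 − -26.138·71.108 = 1378.918408
x = (-4661.747508·-5.108 − -26.138·-3502.728023) / 1378.918408 = -49.126981
y = (93.912·-3502.728023 − -4661.747508·71.108) / 1378.918408 = 1.841550
|P − Q| = √((-49.126981 − -0.293)² + (1.841550 − 13.358)²) = 50.173562

50.174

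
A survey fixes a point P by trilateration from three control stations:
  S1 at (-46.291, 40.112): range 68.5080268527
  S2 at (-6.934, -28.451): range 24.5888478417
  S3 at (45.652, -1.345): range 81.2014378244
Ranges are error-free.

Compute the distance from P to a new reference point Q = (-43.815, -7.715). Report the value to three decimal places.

eq1: (x + 46.291)² + (y − 40.112)² = 68.5080268527²
eq2: (x + 6.934)² + (y + 28.451)² = 24.5888478417²
eq3: (x − 45.652)² + (y + 1.345)² = 81.2014378244²
eq2−eq1, eq2−eq3 (x²,y² cancel):
  -78.714·x + 137.126·y = -1194.448837
  105.172·x + 54.212·y = -4760.687695
det = -78.714·54.212 − 137.126·105.172 = -18689.059040
x = (-1194.448837·54.212 − 137.126·-4760.687695) / -18689.059040 = -31.465501
y = (-78.714·-4760.687695 − -1194.448837·105.172) / -18689.059040 = -26.772634
|P − Q| = √((-31.465501 − -43.815)² + (-26.772634 − -7.715)²) = 22.709107

22.709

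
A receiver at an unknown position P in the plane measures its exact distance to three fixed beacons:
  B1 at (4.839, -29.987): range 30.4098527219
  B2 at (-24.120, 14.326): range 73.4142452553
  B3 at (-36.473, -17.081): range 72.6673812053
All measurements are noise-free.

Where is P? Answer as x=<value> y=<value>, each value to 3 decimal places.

x=35.229 y=-28.887

eq1: (x − 4.839)² + (y + 29.987)² = 30.4098527219²
eq2: (x + 24.120)² + (y − 14.326)² = 73.4142452553²
eq3: (x + 36.473)² + (y + 17.081)² = 72.6673812053²
eq2−eq3, eq2−eq1 (x²,y² cancel):
  -24.706·x − 62.814·y = 944.134729
  57.918·x − 88.626·y = 4600.519678
det = -24.706·-88.626 − -62.814·57.918 = 5827.655208
x = (944.134729·-88.626 − -62.814·4600.519678) / 5827.655208 = 35.228947
y = (-24.706·4600.519678 − 944.134729·57.918) / 5827.655208 = -28.886890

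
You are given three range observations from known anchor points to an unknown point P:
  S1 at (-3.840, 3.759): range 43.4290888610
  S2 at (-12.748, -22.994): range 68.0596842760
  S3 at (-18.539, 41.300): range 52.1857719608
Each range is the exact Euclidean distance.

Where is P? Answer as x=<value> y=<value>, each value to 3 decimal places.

x=31.999 y=28.288

eq1: (x + 3.840)² + (y − 3.759)² = 43.4290888610²
eq2: (x + 12.748)² + (y + 22.994)² = 68.0596842760²
eq3: (x + 18.539)² + (y − 41.300)² = 52.1857719608²
eq3−eq2, eq3−eq1 (x²,y² cancel):
  11.582·x − 128.588·y = -3266.914810
  29.398·x − 75.082·y = -1183.239804
det = 11.582·-75.082 − -128.588·29.398 = 2910.630300
x = (-3266.914810·-75.082 − -128.588·-1183.239804) / 2910.630300 = 31.998587
y = (11.582·-1183.239804 − -3266.914810·29.398) / 2910.630300 = 28.288195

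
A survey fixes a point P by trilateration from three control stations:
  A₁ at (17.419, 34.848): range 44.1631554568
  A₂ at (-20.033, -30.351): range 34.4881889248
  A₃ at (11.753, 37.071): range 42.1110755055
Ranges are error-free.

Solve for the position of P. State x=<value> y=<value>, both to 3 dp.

eq1: (x − 17.419)² + (y − 34.848)² = 44.1631554568²
eq2: (x + 20.033)² + (y + 30.351)² = 34.4881889248²
eq3: (x − 11.753)² + (y − 37.071)² = 42.1110755055²
eq3−eq2, eq3−eq1 (x²,y² cancel):
  -63.572·x − 134.844·y = 394.019745
  11.332·x − 4.446·y = -171.629005
det = -63.572·-4.446 − -134.844·11.332 = 1810.693320
x = (394.019745·-4.446 − -134.844·-171.629005) / 1810.693320 = -13.748851
y = (-63.572·-171.629005 − 394.019745·11.332) / 1810.693320 = 3.559834

x=-13.749 y=3.560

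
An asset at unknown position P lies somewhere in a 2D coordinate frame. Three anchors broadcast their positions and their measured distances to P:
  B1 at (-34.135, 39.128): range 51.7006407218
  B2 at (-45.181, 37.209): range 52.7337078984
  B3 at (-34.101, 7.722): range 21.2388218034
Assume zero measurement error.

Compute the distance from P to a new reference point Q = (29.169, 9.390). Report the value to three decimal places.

eq1: (x + 34.135)² + (y − 39.128)² = 51.7006407218²
eq2: (x + 45.181)² + (y − 37.209)² = 52.7337078984²
eq3: (x + 34.101)² + (y − 7.722)² = 21.2388218034²
eq3−eq2, eq3−eq1 (x²,y² cancel):
  -22.160·x + 58.974·y = -126.431440
  -0.068·x + 62.812·y = -748.177575
det = -22.160·62.812 − 58.974·-0.068 = -1387.903688
x = (-126.431440·62.812 − 58.974·-748.177575) / -1387.903688 = -26.069253
y = (-22.160·-748.177575 − -126.431440·-0.068) / -1387.903688 = -11.939602
|P − Q| = √((-26.069253 − 29.169)² + (-11.939602 − 9.390)²) = 59.213314

59.213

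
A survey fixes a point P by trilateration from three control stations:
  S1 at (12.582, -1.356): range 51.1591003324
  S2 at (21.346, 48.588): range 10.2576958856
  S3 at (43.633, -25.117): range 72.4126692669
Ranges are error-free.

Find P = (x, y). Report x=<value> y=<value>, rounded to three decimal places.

x=31.332 y=46.243

eq1: (x − 12.582)² + (y + 1.356)² = 51.1591003324²
eq2: (x − 21.346)² + (y − 48.588)² = 10.2576958856²
eq3: (x − 43.633)² + (y + 25.117)² = 72.4126692669²
eq2−eq3, eq2−eq1 (x²,y² cancel):
  44.574·x − 147.410·y = -5420.117427
  -17.528·x − 99.888·y = -5168.333222
det = 44.574·-99.888 − -147.410·-17.528 = -7036.210192
x = (-5420.117427·-99.888 − -147.410·-5168.333222) / -7036.210192 = 31.332110
y = (44.574·-5168.333222 − -5420.117427·-17.528) / -7036.210192 = 46.243232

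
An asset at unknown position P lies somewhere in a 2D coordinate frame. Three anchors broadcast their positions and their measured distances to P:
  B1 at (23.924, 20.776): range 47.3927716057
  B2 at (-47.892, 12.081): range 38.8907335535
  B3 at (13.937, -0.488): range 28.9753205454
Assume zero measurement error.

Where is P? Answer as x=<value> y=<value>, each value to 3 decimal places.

x=-14.211 y=-7.363

eq1: (x − 23.924)² + (y − 20.776)² = 47.3927716057²
eq2: (x + 47.892)² + (y − 12.081)² = 38.8907335535²
eq3: (x − 13.937)² + (y + 0.488)² = 28.9753205454²
eq1−eq2, eq1−eq3 (x²,y² cancel):
  -143.632·x − 17.390·y = 2169.179917
  -19.974·x − 42.528·y = 596.983761
det = -143.632·-42.528 − -17.390·-19.974 = 5761.033836
x = (2169.179917·-42.528 − -17.390·596.983761) / 5761.033836 = -14.210876
y = (-143.632·596.983761 − 2169.179917·-19.974) / 5761.033836 = -7.363049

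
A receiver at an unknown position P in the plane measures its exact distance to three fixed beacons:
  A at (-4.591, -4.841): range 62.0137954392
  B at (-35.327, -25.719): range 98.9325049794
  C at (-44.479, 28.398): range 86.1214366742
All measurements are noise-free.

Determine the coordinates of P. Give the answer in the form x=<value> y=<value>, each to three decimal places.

x=41.216 y=36.962

eq1: (x + 4.591)² + (y + 4.841)² = 62.0137954392²
eq2: (x + 35.327)² + (y + 25.719)² = 98.9325049794²
eq3: (x + 44.479)² + (y − 28.398)² = 86.1214366742²
eq1−eq2, eq1−eq3 (x²,y² cancel):
  -61.472·x − 41.756·y = -4076.978389
  -79.776·x + 66.478·y = -830.875747
det = -61.472·66.478 − -41.756·-79.776 = -7417.662272
x = (-4076.978389·66.478 − -41.756·-830.875747) / -7417.662272 = 41.215602
y = (-61.472·-830.875747 − -4076.978389·-79.776) / -7417.662272 = 36.961704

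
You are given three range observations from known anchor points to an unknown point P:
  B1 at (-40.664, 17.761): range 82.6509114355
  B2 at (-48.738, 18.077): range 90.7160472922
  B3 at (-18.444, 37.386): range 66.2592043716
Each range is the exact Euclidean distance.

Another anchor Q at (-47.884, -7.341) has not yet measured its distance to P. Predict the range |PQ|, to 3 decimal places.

90.960

eq1: (x + 40.664)² + (y − 17.761)² = 82.6509114355²
eq2: (x + 48.738)² + (y − 18.077)² = 90.7160472922²
eq3: (x + 18.444)² + (y − 37.386)² = 66.2592043716²
eq3−eq2, eq3−eq1 (x²,y² cancel):
  -60.588·x − 38.618·y = -2874.842631
  -44.440·x − 39.250·y = -2209.771112
det = -60.588·-39.250 − -38.618·-44.440 = 661.895080
x = (-2874.842631·-39.250 − -38.618·-2209.771112) / 661.895080 = 41.548326
y = (-60.588·-2209.771112 − -2874.842631·-44.440) / 661.895080 = 9.257669
|P − Q| = √((41.548326 − -47.884)² + (9.257669 − -7.341)²) = 90.959643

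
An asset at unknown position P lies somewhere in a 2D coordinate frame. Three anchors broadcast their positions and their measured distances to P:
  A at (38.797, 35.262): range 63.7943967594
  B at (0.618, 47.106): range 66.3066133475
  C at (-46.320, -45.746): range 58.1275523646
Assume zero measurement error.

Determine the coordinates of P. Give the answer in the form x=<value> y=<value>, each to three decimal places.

x=5.307 y=-19.035

eq1: (x − 38.797)² + (y − 35.262)² = 63.7943967594²
eq2: (x − 0.618)² + (y − 47.106)² = 66.3066133475²
eq3: (x + 46.320)² + (y + 45.746)² = 58.1275523646²
eq3−eq2, eq3−eq1 (x²,y² cancel):
  93.876·x + 185.704·y = -3036.636386
  170.234·x + 162.016·y = -2180.535777
det = 93.876·162.016 − 185.704·170.234 = -16403.720720
x = (-3036.636386·162.016 − 185.704·-2180.535777) / -16403.720720 = 5.306690
y = (93.876·-2180.535777 − -3036.636386·170.234) / -16403.720720 = -19.034632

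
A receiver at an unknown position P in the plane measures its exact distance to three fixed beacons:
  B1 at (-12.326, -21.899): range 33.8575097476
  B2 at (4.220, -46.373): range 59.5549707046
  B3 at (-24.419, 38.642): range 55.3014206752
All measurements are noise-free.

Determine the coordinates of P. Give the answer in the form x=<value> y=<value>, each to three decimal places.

eq1: (x + 12.326)² + (y + 21.899)² = 33.8575097476²
eq2: (x − 4.220)² + (y + 46.373)² = 59.5549707046²
eq3: (x + 24.419)² + (y − 38.642)² = 55.3014206752²
eq3−eq1, eq3−eq2 (x²,y² cancel):
  24.186·x − 121.082·y = 453.920914
  57.278·x − 170.030·y = -409.775603
det = 24.186·-170.030 − -121.082·57.278 = 2822.989216
x = (453.920914·-170.030 − -121.082·-409.775603) / 2822.989216 = -44.915730
y = (24.186·-409.775603 − 453.920914·57.278) / 2822.989216 = -12.720741

x=-44.916 y=-12.721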